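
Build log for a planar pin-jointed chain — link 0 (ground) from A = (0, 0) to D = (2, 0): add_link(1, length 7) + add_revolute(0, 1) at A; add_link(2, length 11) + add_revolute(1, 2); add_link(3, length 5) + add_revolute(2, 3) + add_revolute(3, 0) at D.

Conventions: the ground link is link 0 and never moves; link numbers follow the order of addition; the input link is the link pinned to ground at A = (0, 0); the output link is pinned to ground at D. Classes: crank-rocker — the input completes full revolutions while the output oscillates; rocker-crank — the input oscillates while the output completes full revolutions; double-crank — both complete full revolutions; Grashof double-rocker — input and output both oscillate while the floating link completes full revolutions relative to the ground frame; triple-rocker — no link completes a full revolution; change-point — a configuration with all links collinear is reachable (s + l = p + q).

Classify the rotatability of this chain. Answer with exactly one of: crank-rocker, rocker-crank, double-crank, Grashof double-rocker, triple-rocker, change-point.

lengths: ground=2, input=7, coupler=11, output=5
sorted: s=2 (shortest), l=11 (longest), p+q=12
s + l = 13 vs p + q = 12
s + l > p + q → non-Grashof → no link fully rotates → triple-rocker

triple-rocker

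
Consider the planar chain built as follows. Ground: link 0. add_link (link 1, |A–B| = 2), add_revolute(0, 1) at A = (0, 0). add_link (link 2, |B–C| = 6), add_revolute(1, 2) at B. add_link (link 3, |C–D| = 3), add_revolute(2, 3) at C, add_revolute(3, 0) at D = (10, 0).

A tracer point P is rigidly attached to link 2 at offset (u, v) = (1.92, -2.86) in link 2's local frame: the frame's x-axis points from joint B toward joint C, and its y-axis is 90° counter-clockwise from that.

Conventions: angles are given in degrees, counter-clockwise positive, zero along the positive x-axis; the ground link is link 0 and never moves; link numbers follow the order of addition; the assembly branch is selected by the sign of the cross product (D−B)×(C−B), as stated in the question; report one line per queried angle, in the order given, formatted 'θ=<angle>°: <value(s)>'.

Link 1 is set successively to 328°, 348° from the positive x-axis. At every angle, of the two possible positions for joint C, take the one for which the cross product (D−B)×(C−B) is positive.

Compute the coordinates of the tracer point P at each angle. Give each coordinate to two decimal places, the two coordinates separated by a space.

A=(0,0), D=(10.00,0)
θ=328°: B = A + 2.00·(cos328°, sin328°) = (1.6961, -1.0598)
θ=328°: |BD| = 8.3713
θ=328°: circle(B,6.00) ∩ circle(D,3.00): a=5.7983, h=1.5427
θ=328°:   candidates: C₊=(7.2524,1.2045) cross=12.914; C₋=(7.6430,-1.8560) cross=-12.914
θ=328°:   branch + wants cross > 0 → take C=(7.2524,1.2045) (cross=12.914)
θ=328°: ex = (C−B)/|BC| = (0.9261,0.3774); ey = (-0.3774,0.9261)
θ=328°: P = B + 1.92·ex + -2.86·ey = (4.5535,-2.9838)
θ=348°: B = A + 2.00·(cos348°, sin348°) = (1.9563, -0.4158)
θ=348°: |BD| = 8.0544
θ=348°: circle(B,6.00) ∩ circle(D,3.00): a=5.7033, h=1.8634
θ=348°:   candidates: C₊=(7.5558,1.7395) cross=15.009; C₋=(7.7482,-1.9823) cross=-15.009
θ=348°:   branch + wants cross > 0 → take C=(7.5558,1.7395) (cross=15.009)
θ=348°: ex = (C−B)/|BC| = (0.9333,0.3592); ey = (-0.3592,0.9333)
θ=348°: P = B + 1.92·ex + -2.86·ey = (4.7755,-2.3952)

θ=328°: 4.55 -2.98
θ=348°: 4.78 -2.40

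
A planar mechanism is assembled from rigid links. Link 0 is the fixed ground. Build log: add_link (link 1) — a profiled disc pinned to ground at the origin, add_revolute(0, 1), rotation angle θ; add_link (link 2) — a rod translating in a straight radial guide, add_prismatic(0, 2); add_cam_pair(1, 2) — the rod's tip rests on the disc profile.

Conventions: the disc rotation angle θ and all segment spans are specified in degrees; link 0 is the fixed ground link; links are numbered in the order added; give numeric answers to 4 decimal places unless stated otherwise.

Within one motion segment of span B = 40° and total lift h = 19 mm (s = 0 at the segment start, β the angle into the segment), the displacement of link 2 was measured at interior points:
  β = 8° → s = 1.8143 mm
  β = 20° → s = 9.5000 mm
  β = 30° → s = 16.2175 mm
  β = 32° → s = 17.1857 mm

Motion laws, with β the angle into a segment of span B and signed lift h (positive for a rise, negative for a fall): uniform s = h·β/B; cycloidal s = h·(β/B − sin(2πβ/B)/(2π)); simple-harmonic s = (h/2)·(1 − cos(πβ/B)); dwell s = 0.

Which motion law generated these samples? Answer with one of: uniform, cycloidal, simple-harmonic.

candidates at β/B = r: uniform s = h·r (linear in β); cycloidal s = h·(r − sin(2πr)/(2π)); simple-harmonic s = (h/2)(1 − cos(πr))
β=8°: printed 1.8143 | uniform 3.8000, cycloidal 0.9241, simple-harmonic 1.8143
β=20°: printed 9.5000 | uniform 9.5000, cycloidal 9.5000, simple-harmonic 9.5000
β=30°: printed 16.2175 | uniform 14.2500, cycloidal 17.2739, simple-harmonic 16.2175
β=32°: printed 17.1857 | uniform 15.2000, cycloidal 18.0759, simple-harmonic 17.1857
only one law matches every sample → simple-harmonic

simple-harmonic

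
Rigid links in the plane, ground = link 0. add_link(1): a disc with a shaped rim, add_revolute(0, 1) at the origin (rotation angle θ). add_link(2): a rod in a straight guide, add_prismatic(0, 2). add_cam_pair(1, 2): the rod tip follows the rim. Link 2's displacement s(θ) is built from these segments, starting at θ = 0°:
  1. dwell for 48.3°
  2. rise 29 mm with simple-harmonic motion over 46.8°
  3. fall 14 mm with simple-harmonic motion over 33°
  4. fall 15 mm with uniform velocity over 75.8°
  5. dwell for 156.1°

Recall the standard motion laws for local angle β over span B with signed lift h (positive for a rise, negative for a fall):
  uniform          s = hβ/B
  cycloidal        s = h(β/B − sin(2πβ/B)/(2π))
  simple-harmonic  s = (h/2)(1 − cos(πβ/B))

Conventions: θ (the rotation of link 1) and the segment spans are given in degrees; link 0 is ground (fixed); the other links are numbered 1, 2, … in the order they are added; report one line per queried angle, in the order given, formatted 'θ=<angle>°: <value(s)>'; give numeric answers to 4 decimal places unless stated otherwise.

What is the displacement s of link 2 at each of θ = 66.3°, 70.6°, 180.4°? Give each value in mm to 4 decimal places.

segment 1 (0° to 48.3°, dwell): s unchanged at 0.0000
θ = 66.3° falls in segment 2 (48.3° to 95.1°, simple-harmonic, h = 29): β = 66.3 − 48.3 = 18°, B = 46.8°; Δs = 29/2·(1 − cos(π·0.3846)) = 9.3582; s = 0.0000 + 9.3582 = 9.3582
θ = 70.6° falls in segment 2 (48.3° to 95.1°, simple-harmonic, h = 29): β = 70.6 − 48.3 = 22.3°, B = 46.8°; Δs = 29/2·(1 − cos(π·0.4765)) = 13.4303; s = 0.0000 + 13.4303 = 13.4303
segment 2 (48.3° to 95.1°, simple-harmonic, h = 29) is passed completely: s = 0.0000 + (29) = 29.0000
segment 3 (95.1° to 128.1°, simple-harmonic, h = -14) is passed completely: s = 29.0000 + (-14) = 15.0000
θ = 180.4° falls in segment 4 (128.1° to 203.9°, uniform, h = -15): β = 180.4 − 128.1 = 52.3°, B = 75.8°; Δs = -15·52.3/75.8 = -10.3496; s = 15.0000 − 10.3496 = 4.6504

θ=66.3°: 9.3582
θ=70.6°: 13.4303
θ=180.4°: 4.6504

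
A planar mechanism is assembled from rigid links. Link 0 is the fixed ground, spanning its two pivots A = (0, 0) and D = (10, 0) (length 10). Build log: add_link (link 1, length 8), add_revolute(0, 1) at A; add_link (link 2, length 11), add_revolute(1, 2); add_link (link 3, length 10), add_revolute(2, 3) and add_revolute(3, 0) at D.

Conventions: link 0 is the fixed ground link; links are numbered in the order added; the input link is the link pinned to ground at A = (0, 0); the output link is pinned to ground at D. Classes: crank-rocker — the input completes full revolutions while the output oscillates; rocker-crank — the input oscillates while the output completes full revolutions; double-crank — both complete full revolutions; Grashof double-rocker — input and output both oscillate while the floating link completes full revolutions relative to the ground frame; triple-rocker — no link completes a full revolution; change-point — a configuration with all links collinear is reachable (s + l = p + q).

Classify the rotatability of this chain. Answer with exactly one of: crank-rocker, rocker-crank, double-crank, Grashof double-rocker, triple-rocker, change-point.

lengths: ground=10, input=8, coupler=11, output=10
sorted: s=8 (shortest), l=11 (longest), p+q=20
s + l = 19 vs p + q = 20
s + l < p + q (Grashof) with shortest = input link → crank-rocker

crank-rocker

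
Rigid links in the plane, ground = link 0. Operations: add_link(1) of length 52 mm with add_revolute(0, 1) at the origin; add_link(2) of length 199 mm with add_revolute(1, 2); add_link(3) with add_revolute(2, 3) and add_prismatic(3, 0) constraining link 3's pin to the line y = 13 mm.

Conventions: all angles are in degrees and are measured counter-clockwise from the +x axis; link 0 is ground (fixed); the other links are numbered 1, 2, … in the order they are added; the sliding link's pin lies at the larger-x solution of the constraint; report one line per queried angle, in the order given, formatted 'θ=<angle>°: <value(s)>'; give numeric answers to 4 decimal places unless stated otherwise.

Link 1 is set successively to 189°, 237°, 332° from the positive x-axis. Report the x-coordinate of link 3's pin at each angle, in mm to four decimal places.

geometry: r = 52 mm, L = 199 mm, e = 13 mm
θ=189°: crank pin P = (r cos θ, r sin θ) = (-51.359794, -8.134592)
θ=189°: h = r sin θ − e = -8.134592 − 13 = -21.134592
θ=189°: x = r cos θ + √(L² − h²) = -51.359794 + 197.874528 = 146.514735
θ=237°: crank pin P = (r cos θ, r sin θ) = (-28.321230, -43.610870)
θ=237°: h = r sin θ − e = -43.610870 − 13 = -56.610870
θ=237°: x = r cos θ + √(L² − h²) = -28.321230 + 190.777906 = 162.456676
θ=332°: crank pin P = (r cos θ, r sin θ) = (45.913275, -24.412521)
θ=332°: h = r sin θ − e = -24.412521 − 13 = -37.412521
θ=332°: x = r cos θ + √(L² − h²) = 45.913275 + 195.451537 = 241.364812

θ=189°: 146.5147
θ=237°: 162.4567
θ=332°: 241.3648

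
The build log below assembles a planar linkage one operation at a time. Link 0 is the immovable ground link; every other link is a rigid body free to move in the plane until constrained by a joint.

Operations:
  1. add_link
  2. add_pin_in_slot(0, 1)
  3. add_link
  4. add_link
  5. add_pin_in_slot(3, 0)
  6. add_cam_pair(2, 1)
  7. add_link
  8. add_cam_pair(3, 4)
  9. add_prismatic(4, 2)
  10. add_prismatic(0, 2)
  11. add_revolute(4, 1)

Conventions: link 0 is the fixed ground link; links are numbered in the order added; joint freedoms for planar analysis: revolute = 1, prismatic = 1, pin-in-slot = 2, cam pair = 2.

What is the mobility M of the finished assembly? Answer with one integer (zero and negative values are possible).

ground; <1,0,0>
#1 <2,0,0>
PS:0↔1 J2 <2,0,1>
#2 <3,0,1>
#3 <4,0,1>
PS:3↔0 J2 <4,0,2>
C:2↔1 J2 <4,0,3>
#4 <5,0,3>
C:3↔4 J2 <5,0,4>
P:4↔2 J1 <5,1,4>
P:0↔2 J1 <5,2,4>
R:4↔1 J1 <5,3,4>
3×4 − 2×3 − 1×4 = 2

M = 2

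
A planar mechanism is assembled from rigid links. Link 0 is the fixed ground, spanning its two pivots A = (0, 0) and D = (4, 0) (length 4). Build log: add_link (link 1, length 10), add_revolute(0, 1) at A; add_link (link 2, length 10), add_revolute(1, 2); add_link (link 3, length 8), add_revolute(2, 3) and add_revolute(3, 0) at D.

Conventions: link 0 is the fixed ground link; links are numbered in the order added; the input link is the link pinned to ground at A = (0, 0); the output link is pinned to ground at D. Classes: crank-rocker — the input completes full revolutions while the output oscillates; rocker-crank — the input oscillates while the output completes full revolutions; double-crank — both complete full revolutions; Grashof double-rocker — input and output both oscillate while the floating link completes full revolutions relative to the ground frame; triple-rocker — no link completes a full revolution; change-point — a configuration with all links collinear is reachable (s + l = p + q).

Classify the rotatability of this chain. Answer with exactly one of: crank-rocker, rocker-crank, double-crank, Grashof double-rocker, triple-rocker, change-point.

lengths: ground=4, input=10, coupler=10, output=8
sorted: s=4 (shortest), l=10 (longest), p+q=18
s + l = 14 vs p + q = 18
s + l < p + q (Grashof) with shortest = ground link → double-crank

double-crank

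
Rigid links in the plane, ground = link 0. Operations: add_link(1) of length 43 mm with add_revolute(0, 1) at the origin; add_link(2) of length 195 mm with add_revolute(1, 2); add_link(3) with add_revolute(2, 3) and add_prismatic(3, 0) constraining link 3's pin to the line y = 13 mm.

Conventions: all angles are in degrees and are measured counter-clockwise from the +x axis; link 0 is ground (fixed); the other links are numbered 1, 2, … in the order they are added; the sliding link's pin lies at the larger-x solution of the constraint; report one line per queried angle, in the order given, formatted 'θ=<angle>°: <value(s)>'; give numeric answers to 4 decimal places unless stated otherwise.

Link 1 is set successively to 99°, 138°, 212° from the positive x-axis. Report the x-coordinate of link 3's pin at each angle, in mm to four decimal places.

geometry: r = 43 mm, L = 195 mm, e = 13 mm
θ=99°: crank pin P = (r cos θ, r sin θ) = (-6.726682, 42.470599)
θ=99°: h = r sin θ − e = 42.470599 − 13 = 29.470599
θ=99°: x = r cos θ + √(L² − h²) = -6.726682 + 192.760172 = 186.033490
θ=138°: crank pin P = (r cos θ, r sin θ) = (-31.955227, 28.772616)
θ=138°: h = r sin θ − e = 28.772616 − 13 = 15.772616
θ=138°: x = r cos θ + √(L² − h²) = -31.955227 + 194.361068 = 162.405840
θ=212°: crank pin P = (r cos θ, r sin θ) = (-36.466068, -22.786528)
θ=212°: h = r sin θ − e = -22.786528 − 13 = -35.786528
θ=212°: x = r cos θ + √(L² − h²) = -36.466068 + 191.688091 = 155.222023

θ=99°: 186.0335
θ=138°: 162.4058
θ=212°: 155.2220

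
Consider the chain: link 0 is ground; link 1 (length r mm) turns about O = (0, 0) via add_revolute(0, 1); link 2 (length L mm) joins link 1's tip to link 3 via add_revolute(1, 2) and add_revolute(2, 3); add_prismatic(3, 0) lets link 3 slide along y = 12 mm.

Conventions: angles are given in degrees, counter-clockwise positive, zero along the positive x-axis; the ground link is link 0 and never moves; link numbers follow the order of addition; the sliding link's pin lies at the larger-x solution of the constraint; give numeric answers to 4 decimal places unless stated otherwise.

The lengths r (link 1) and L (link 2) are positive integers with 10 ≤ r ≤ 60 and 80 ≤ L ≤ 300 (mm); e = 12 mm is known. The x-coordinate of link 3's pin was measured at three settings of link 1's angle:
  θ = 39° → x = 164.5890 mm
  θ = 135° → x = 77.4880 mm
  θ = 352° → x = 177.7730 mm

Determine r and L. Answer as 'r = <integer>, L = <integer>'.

constraint per measurement: (x − r cos θ)² + (r sin θ − e)² = L²
subtracting the θ₁ and θ₂ equations cancels the r² and L² terms:
r = (x₁² − x₂²) / (2[(x₁cos θ₁ + e sin θ₁) − (x₂cos θ₂ + e sin θ₂)]) = 58.0000 → r = 58
L² = (x₁ − r cos θ₁)² + (r sin θ₁ − e)² = 14884.0024 → L = 122.0000 → L = 122
check at θ₃=352°: x = 177.7730 (printed 177.7730) ✓

r = 58, L = 122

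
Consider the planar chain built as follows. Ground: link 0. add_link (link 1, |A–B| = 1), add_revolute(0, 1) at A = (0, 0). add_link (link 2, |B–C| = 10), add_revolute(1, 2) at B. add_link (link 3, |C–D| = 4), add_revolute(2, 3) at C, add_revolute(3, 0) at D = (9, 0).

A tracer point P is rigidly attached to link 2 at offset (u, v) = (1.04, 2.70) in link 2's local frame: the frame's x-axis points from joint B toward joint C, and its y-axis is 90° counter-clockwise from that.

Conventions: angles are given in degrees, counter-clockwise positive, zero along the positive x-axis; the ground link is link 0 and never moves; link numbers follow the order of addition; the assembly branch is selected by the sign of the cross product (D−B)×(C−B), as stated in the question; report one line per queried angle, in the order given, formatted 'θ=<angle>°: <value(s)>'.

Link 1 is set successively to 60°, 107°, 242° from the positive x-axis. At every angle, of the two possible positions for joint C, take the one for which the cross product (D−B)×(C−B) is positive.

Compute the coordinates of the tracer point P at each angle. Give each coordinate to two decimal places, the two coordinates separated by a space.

A=(0,0), D=(9.00,0)
θ=60°: B = A + 1.00·(cos60°, sin60°) = (0.5000, 0.8660)
θ=60°: |BD| = 8.5440
θ=60°: circle(B,10.00) ∩ circle(D,4.00): a=9.1877, h=3.9479
θ=60°:   candidates: C₊=(10.0406,3.8623) cross=33.731; C₋=(9.2403,-3.9928) cross=-33.731
θ=60°:   branch + wants cross > 0 → take C=(10.0406,3.8623) (cross=33.731)
θ=60°: ex = (C−B)/|BC| = (0.9541,0.2996); ey = (-0.2996,0.9541)
θ=60°: P = B + 1.04·ex + 2.70·ey = (0.6832,3.7536)
θ=107°: B = A + 1.00·(cos107°, sin107°) = (-0.2924, 0.9563)
θ=107°: |BD| = 9.3415
θ=107°: circle(B,10.00) ∩ circle(D,4.00): a=9.1668, h=3.9962
θ=107°:   candidates: C₊=(9.2354,3.9931) cross=37.330; C₋=(8.4172,-3.9573) cross=-37.330
θ=107°:   branch + wants cross > 0 → take C=(9.2354,3.9931) (cross=37.330)
θ=107°: ex = (C−B)/|BC| = (0.9528,0.3037); ey = (-0.3037,0.9528)
θ=107°: P = B + 1.04·ex + 2.70·ey = (-0.1214,3.8446)
θ=242°: B = A + 1.00·(cos242°, sin242°) = (-0.4695, -0.8829)
θ=242°: |BD| = 9.5105
θ=242°: circle(B,10.00) ∩ circle(D,4.00): a=9.1714, h=3.9856
θ=242°:   candidates: C₊=(8.2923,3.9369) cross=37.905; C₋=(9.0324,-3.9999) cross=-37.905
θ=242°:   branch + wants cross > 0 → take C=(8.2923,3.9369) (cross=37.905)
θ=242°: ex = (C−B)/|BC| = (0.8762,0.4820); ey = (-0.4820,0.8762)
θ=242°: P = B + 1.04·ex + 2.70·ey = (-0.8596,1.9840)

θ=60°: 0.68 3.75
θ=107°: -0.12 3.84
θ=242°: -0.86 1.98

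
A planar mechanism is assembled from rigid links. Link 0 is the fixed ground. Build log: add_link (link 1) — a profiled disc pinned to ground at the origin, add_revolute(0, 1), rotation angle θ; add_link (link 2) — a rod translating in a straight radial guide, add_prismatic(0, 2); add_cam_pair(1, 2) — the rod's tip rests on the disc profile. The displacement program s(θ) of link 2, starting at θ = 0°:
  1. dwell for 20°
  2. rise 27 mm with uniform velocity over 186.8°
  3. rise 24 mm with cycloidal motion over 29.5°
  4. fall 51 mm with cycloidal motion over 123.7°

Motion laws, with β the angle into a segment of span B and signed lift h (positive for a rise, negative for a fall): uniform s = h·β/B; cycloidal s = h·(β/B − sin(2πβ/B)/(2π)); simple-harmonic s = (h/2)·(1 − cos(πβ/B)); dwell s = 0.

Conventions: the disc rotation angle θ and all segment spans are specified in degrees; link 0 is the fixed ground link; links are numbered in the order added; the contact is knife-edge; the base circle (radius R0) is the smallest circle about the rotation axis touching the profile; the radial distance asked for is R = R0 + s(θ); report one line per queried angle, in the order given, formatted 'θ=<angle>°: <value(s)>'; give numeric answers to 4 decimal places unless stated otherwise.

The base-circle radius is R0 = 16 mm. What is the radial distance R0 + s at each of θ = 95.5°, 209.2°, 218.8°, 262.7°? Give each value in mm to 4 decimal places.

seg 1 [0°–20°] dwell: s stays 0.0000
seg 2 [20°–206.8°] uniform, h=27: θ=95.5° here. β=75.5, B=186.8. 27·75.5/186.8 = 10.9127 → s = 10.9127
seg 2 [20°–206.8°] uniform, h=27: full span → s += 27 → s = 27.0000
seg 3 [206.8°–236.3°] cycloidal, h=24: θ=209.2° here. β=2.4, B=29.5. 24·(0.0814 − sin(2π·0.0814)/(2π)) = 0.0839 → s = 27.0839
seg 3 [206.8°–236.3°] cycloidal, h=24: θ=218.8° here. β=12, B=29.5. 24·(0.4068 − sin(2π·0.4068)/(2π)) = 7.6512 → s = 34.6512
seg 3 [206.8°–236.3°] cycloidal, h=24: full span → s += 24 → s = 51.0000
seg 4 [236.3°–360°] cycloidal, h=-51: θ=262.7° here. β=26.4, B=123.7. -51·(0.2134 − sin(2π·0.2134)/(2π)) = -2.9810 → s = 48.0190
θ=95.5°: R = R0 + s = 16 + 10.9127 = 26.9127
θ=209.2°: R = R0 + s = 16 + 27.0839 = 43.0839
θ=218.8°: R = R0 + s = 16 + 34.6512 = 50.6512
θ=262.7°: R = R0 + s = 16 + 48.0190 = 64.0190

θ=95.5°: 26.9127
θ=209.2°: 43.0839
θ=218.8°: 50.6512
θ=262.7°: 64.0190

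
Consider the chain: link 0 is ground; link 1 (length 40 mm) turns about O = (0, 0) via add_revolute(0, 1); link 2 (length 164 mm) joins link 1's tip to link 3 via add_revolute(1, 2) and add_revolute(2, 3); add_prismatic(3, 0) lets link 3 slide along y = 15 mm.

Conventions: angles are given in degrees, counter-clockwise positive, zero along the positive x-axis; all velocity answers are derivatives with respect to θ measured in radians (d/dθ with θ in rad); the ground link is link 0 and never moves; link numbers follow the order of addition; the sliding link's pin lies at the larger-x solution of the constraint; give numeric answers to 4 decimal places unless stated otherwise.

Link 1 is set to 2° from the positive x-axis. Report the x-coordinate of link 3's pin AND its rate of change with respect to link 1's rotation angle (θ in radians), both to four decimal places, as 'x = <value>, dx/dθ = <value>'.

geometry: r = 40 mm, L = 164 mm, e = 15 mm
crank pin P = (r cos θ, r sin θ) = (39.975633, 1.395980)
h = r sin θ − e = 1.395980 − 15 = -13.604020
x = r cos θ + √(L² − h²) = 39.975633 + 163.434790 = 203.410423
dx/dθ = −r sin θ − h·r cos θ/√(L² − h²) (θ in radians; h = -13.604020) = 1.931520

x = 203.4104, dx/dθ = 1.9315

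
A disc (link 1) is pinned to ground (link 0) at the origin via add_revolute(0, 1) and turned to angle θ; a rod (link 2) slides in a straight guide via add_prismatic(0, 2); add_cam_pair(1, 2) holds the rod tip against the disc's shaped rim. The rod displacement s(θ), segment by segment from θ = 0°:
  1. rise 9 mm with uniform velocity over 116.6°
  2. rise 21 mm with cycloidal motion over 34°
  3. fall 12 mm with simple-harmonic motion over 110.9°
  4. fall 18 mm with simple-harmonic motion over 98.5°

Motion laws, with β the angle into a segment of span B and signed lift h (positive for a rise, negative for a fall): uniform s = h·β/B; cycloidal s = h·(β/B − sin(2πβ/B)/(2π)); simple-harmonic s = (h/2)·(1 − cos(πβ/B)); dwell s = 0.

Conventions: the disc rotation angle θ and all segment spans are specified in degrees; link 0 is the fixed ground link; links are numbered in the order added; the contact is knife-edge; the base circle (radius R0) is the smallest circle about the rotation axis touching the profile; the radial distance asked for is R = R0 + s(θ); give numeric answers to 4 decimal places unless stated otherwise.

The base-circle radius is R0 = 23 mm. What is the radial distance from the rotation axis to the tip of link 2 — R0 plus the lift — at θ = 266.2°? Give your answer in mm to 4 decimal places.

segment 1 (0° to 116.6°, uniform, h = 9) is passed completely: s = 0.0000 + (9) = 9.0000
segment 2 (116.6° to 150.6°, cycloidal, h = 21) is passed completely: s = 9.0000 + (21) = 30.0000
segment 3 (150.6° to 261.5°, simple-harmonic, h = -12) is passed completely: s = 30.0000 + (-12) = 18.0000
θ = 266.2° falls in segment 4 (261.5° to 360°, simple-harmonic, h = -18): β = 266.2 − 261.5 = 4.7°, B = 98.5°; Δs = -18/2·(1 − cos(π·0.0477)) = -0.1009; s = 18.0000 − 0.1009 = 17.8991
R = R0 + s = 23 + 17.8991 = 40.8991

40.8991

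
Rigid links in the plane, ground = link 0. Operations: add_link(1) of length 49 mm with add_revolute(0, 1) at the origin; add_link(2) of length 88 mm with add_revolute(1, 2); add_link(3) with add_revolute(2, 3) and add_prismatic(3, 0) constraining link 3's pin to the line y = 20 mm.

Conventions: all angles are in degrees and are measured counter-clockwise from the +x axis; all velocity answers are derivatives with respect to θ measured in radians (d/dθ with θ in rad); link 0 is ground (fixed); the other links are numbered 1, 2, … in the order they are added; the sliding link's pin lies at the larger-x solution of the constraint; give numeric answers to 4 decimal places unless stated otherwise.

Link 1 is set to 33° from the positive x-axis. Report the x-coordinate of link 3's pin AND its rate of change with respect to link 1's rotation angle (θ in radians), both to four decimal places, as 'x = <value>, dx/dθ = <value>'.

geometry: r = 49 mm, L = 88 mm, e = 20 mm
crank pin P = (r cos θ, r sin θ) = (41.094858, 26.687313)
h = r sin θ − e = 26.687313 − 20 = 6.687313
x = r cos θ + √(L² − h²) = 41.094858 + 87.745540 = 128.840398
dx/dθ = −r sin θ − h·r cos θ/√(L² − h²) (θ in radians; h = 6.687313) = -29.819257

x = 128.8404, dx/dθ = -29.8193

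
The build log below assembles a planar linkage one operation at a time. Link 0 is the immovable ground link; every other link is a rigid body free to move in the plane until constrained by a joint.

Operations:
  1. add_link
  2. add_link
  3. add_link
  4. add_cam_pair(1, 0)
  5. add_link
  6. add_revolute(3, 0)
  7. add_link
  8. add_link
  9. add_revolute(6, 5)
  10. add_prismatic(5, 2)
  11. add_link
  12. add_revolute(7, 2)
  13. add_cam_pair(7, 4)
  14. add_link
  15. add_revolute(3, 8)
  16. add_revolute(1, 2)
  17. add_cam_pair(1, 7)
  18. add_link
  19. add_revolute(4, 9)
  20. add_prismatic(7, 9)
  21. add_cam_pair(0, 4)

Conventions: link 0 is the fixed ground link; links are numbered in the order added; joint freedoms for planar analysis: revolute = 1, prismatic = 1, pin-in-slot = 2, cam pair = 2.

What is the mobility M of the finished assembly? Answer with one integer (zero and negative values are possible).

link 0 = ground. State L|J1|J2 = 1|0|0
+link1  2|0|0
+link2  3|0|0
+link3  4|0|0
C(1,0) f=2→J2  4|0|1
+link4  5|0|1
R(3,0) f=1→J1  5|1|1
+link5  6|1|1
+link6  7|1|1
R(6,5) f=1→J1  7|2|1
P(5,2) f=1→J1  7|3|1
+link7  8|3|1
R(7,2) f=1→J1  8|4|1
C(7,4) f=2→J2  8|4|2
+link8  9|4|2
R(3,8) f=1→J1  9|5|2
R(1,2) f=1→J1  9|6|2
C(1,7) f=2→J2  9|6|3
+link9  10|6|3
R(4,9) f=1→J1  10|7|3
P(7,9) f=1→J1  10|8|3
C(0,4) f=2→J2  10|8|4
M = 3(10−1)−2·8−4 = 27−16−4 = 7

M = 7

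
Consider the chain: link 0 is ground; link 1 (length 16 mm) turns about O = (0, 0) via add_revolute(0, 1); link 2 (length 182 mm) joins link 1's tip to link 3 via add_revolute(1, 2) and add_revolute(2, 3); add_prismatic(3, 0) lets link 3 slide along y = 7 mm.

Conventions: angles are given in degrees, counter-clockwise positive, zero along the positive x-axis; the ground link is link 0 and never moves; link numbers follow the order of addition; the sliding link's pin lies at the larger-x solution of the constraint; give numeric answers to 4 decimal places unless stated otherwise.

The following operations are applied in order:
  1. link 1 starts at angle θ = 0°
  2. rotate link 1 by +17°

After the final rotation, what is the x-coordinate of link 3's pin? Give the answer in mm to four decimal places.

geometry: r = 16 mm, L = 182 mm, e = 7 mm; θ starts at 0°
rotate link 1 by +17°: θ ← 0° +17° = 17°
crank pin P = (r cos θ, r sin θ) = (15.300876, 4.677947)
h = r sin θ − e = 4.677947 − 7 = -2.322053
x = r cos θ + √(L² − h²) = 15.300876 + 181.985186 = 197.286063

197.2861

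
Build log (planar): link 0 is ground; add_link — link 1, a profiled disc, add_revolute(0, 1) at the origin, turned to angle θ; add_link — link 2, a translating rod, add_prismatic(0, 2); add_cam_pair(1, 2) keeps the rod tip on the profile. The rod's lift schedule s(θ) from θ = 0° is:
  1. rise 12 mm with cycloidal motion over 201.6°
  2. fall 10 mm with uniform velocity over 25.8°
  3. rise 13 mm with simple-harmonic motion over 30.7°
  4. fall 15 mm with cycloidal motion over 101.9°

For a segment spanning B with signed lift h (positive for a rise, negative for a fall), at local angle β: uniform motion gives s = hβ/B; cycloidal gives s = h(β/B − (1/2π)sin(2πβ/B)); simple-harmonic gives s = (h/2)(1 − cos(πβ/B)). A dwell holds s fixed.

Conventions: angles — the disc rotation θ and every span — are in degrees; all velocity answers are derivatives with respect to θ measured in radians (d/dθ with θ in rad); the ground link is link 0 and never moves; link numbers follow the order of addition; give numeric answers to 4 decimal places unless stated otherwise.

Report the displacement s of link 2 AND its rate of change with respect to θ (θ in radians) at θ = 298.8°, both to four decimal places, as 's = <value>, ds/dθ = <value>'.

seg 1 [0°–201.6°] cycloidal, h=12: full span → s += 12 → s = 12.0000
seg 2 [201.6°–227.4°] uniform, h=-10: full span → s += -10 → s = 2.0000
seg 3 [227.4°–258.1°] simple-harmonic, h=13: full span → s += 13 → s = 15.0000
seg 4 [258.1°–360°] cycloidal, h=-15: θ=298.8° here. β=40.7, B=101.9. -15·(0.3994 − sin(2π·0.3994)/(2π)) = -4.5808 → s = 10.4192
velocity in seg [258.1°–360°] (cycloidal), θ in radians: β = 40.7° = 0.7103 rad, B = 101.9° = 1.7785 rad; ds/dθ = (h/B)(1 − cos(2πβ/B)) = ((-15)/1.7785)(1 − cos(2π·0.3994)) = -15.239077 mm/rad

s = 10.4192, ds/dθ = -15.2391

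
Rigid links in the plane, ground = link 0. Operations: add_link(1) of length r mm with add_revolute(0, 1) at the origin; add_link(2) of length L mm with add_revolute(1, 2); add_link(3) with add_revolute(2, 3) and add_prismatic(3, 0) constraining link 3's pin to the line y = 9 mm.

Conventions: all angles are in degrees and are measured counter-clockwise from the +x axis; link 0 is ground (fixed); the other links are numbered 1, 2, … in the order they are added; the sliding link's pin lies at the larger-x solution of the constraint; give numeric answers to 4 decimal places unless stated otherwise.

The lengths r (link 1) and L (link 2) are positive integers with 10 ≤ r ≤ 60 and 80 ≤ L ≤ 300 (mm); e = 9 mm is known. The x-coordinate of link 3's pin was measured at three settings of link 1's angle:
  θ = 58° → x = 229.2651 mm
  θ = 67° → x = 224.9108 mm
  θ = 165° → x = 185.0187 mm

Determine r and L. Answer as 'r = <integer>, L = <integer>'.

constraint per measurement: (x − r cos θ)² + (r sin θ − e)² = L²
subtracting the θ₁ and θ₂ equations cancels the r² and L² terms:
r = (x₁² − x₂²) / (2[(x₁cos θ₁ + e sin θ₁) − (x₂cos θ₂ + e sin θ₂)]) = 30.0001 → r = 30
L² = (x₁ − r cos θ₁)² + (r sin θ₁ − e)² = 45796.0205 → L = 214.0000 → L = 214
check at θ₃=165°: x = 185.0187 (printed 185.0187) ✓

r = 30, L = 214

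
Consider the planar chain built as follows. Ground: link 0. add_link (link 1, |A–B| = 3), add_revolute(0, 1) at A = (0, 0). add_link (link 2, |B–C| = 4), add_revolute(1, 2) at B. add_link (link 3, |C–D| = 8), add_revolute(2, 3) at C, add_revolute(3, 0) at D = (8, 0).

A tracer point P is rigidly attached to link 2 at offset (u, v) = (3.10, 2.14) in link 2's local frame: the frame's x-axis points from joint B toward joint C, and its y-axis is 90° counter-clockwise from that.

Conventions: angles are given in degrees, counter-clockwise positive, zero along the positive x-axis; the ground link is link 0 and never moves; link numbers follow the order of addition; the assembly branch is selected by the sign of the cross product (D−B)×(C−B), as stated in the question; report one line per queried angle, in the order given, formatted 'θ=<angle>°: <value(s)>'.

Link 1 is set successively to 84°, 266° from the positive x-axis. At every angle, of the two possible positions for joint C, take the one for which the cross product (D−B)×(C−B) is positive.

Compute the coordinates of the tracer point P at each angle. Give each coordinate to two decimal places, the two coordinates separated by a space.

A=(0,0), D=(8.00,0)
θ=84°: B = A + 3.00·(cos84°, sin84°) = (0.3136, 2.9836)
θ=84°: |BD| = 8.2452
θ=84°: circle(B,4.00) ∩ circle(D,8.00): a=1.2118, h=3.8120
θ=84°:   candidates: C₊=(2.8227,6.0988) cross=31.431; C₋=(0.0638,-1.0086) cross=-31.431
θ=84°:   branch + wants cross > 0 → take C=(2.8227,6.0988) (cross=31.431)
θ=84°: ex = (C−B)/|BC| = (0.6273,0.7788); ey = (-0.7788,0.6273)
θ=84°: P = B + 3.10·ex + 2.14·ey = (0.5915,6.7402)
θ=266°: B = A + 3.00·(cos266°, sin266°) = (-0.2093, -2.9927)
θ=266°: |BD| = 8.7378
θ=266°: circle(B,4.00) ∩ circle(D,8.00): a=1.6222, h=3.6563
θ=266°:   candidates: C₊=(0.0625,0.9981) cross=31.948; C₋=(2.5671,-5.8723) cross=-31.948
θ=266°:   branch + wants cross > 0 → take C=(0.0625,0.9981) (cross=31.948)
θ=266°: ex = (C−B)/|BC| = (0.0679,0.9977); ey = (-0.9977,0.0679)
θ=266°: P = B + 3.10·ex + 2.14·ey = (-2.1337,0.2455)

θ=84°: 0.59 6.74
θ=266°: -2.13 0.25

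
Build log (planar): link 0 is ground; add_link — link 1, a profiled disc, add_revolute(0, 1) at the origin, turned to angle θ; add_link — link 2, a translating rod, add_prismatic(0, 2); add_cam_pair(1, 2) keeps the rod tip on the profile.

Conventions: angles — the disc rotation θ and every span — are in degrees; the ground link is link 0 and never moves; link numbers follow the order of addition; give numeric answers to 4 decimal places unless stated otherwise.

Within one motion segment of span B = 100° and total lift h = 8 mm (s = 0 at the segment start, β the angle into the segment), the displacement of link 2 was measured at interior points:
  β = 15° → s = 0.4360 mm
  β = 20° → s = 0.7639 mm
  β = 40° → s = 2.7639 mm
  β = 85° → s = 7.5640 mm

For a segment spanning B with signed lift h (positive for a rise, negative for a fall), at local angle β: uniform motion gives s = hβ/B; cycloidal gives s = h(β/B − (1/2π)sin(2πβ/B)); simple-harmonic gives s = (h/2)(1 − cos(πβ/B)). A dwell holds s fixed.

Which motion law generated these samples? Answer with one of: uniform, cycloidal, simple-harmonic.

candidates at β/B = r: uniform s = h·r (linear in β); cycloidal s = h·(r − sin(2πr)/(2π)); simple-harmonic s = (h/2)(1 − cos(πr))
β=15°: printed 0.4360 | uniform 1.2000, cycloidal 0.1699, simple-harmonic 0.4360
β=20°: printed 0.7639 | uniform 1.6000, cycloidal 0.3891, simple-harmonic 0.7639
β=40°: printed 2.7639 | uniform 3.2000, cycloidal 2.4516, simple-harmonic 2.7639
β=85°: printed 7.5640 | uniform 6.8000, cycloidal 7.8301, simple-harmonic 7.5640
only one law matches every sample → simple-harmonic

simple-harmonic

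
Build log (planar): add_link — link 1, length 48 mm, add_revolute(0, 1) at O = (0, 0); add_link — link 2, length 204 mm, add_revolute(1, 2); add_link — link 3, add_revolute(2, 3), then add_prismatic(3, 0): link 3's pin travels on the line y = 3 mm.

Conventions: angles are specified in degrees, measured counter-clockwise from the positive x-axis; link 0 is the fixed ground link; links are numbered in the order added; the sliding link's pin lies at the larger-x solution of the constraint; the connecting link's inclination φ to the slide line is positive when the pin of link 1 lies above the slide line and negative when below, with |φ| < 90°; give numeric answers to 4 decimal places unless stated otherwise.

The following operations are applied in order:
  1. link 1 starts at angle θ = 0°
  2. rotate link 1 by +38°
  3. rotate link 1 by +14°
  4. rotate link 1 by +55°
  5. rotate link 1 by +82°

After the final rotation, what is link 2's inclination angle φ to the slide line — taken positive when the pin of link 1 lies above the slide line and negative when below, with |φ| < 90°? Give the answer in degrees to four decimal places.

geometry: r = 48 mm, L = 204 mm, e = 3 mm; θ starts at 0°
rotate link 1 by +38°: θ ← 0° +38° = 38°
rotate link 1 by +14°: θ ← 38° +14° = 52°
rotate link 1 by +55°: θ ← 52° +55° = 107°
rotate link 1 by +82°: θ ← 107° +82° = 189°
h = r sin θ − e = -7.508854 − 3 = -10.508854
sin φ = h / L = -10.508854 / 204 = -0.05151399
φ = arcsin(-0.05151399) = -2.952841°

-2.9528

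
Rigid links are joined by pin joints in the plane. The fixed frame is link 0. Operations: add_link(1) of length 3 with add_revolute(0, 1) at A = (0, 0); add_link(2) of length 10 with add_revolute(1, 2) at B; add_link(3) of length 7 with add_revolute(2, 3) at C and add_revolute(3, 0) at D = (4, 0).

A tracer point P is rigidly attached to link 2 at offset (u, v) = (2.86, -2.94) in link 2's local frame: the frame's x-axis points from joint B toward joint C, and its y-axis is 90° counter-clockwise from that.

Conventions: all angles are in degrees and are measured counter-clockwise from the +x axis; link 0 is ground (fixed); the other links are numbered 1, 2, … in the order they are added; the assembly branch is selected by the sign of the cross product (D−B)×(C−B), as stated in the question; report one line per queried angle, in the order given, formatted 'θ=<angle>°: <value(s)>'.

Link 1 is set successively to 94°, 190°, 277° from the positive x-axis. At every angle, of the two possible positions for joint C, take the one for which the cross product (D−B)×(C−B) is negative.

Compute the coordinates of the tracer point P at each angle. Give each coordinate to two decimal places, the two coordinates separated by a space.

A=(0,0), D=(4.00,0)
θ=94°: B = A + 3.00·(cos94°, sin94°) = (-0.2093, 2.9927)
θ=94°: |BD| = 5.1647
θ=94°: circle(B,10.00) ∩ circle(D,7.00): a=7.5197, h=6.5920
θ=94°:   candidates: C₊=(9.7391,4.0079) cross=34.046; C₋=(2.0996,-6.7371) cross=-34.046
θ=94°:   branch - wants cross < 0 → take C=(2.0996,-6.7371) (cross=-34.046)
θ=94°: ex = (C−B)/|BC| = (0.2309,-0.9730); ey = (0.9730,0.2309)
θ=94°: P = B + 2.86·ex + -2.94·ey = (-2.4095,-0.4688)
θ=190°: B = A + 3.00·(cos190°, sin190°) = (-2.9544, -0.5209)
θ=190°: |BD| = 6.9739
θ=190°: circle(B,10.00) ∩ circle(D,7.00): a=7.1434, h=6.9979
θ=190°:   candidates: C₊=(3.6463,6.9911) cross=48.803; C₋=(4.6918,-6.9657) cross=-48.803
θ=190°:   branch - wants cross < 0 → take C=(4.6918,-6.9657) (cross=-48.803)
θ=190°: ex = (C−B)/|BC| = (0.7646,-0.6445); ey = (0.6445,0.7646)
θ=190°: P = B + 2.86·ex + -2.94·ey = (-2.6624,-4.6121)
θ=277°: B = A + 3.00·(cos277°, sin277°) = (0.3656, -2.9776)
θ=277°: |BD| = 4.6984
θ=277°: circle(B,10.00) ∩ circle(D,7.00): a=7.7766, h=6.2869
θ=277°:   candidates: C₊=(2.3967,6.8139) cross=29.538; C₋=(10.3654,-2.9123) cross=-29.538
θ=277°:   branch - wants cross < 0 → take C=(10.3654,-2.9123) (cross=-29.538)
θ=277°: ex = (C−B)/|BC| = (1.0000,0.0065); ey = (-0.0065,1.0000)
θ=277°: P = B + 2.86·ex + -2.94·ey = (3.2447,-5.8989)

θ=94°: -2.41 -0.47
θ=190°: -2.66 -4.61
θ=277°: 3.24 -5.90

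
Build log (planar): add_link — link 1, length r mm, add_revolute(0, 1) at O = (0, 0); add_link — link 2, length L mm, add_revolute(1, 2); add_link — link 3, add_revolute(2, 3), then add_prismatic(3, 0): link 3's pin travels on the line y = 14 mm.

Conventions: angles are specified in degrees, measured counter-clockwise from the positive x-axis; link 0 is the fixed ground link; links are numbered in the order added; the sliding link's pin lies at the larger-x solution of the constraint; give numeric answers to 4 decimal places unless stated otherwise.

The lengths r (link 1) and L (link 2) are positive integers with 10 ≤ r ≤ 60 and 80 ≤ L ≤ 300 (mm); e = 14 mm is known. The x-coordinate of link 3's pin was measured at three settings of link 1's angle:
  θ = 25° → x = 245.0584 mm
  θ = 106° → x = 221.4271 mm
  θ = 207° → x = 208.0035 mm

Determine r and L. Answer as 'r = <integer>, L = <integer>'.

constraint per measurement: (x − r cos θ)² + (r sin θ − e)² = L²
subtracting the θ₁ and θ₂ equations cancels the r² and L² terms:
r = (x₁² − x₂²) / (2[(x₁cos θ₁ + e sin θ₁) − (x₂cos θ₂ + e sin θ₂)]) = 20.0000 → r = 20
L² = (x₁ − r cos θ₁)² + (r sin θ₁ − e)² = 51529.0197 → L = 227.0000 → L = 227
check at θ₃=207°: x = 208.0035 (printed 208.0035) ✓

r = 20, L = 227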